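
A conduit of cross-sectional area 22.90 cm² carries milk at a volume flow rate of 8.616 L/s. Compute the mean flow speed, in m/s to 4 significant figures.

v ≈ 3.762 m/s

Q = 8.616 L/s = 0.008616 m³/s.
v = Q/A = 0.008616 / 0.002290 = 3.762 m/s.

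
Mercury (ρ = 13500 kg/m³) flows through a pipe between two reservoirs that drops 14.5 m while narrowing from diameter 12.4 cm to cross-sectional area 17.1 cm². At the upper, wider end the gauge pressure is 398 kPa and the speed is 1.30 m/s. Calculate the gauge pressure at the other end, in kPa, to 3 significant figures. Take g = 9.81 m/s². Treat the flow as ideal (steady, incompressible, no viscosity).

Continuity gives A₁v₁ = A₂v₂, so v₂ = (121 cm²)/(17.1 cm²) × 1.30 m/s = 9.18 m/s.
Applying Bernoulli between the two ends and solving for P₂: P₂ = P₁ + ½ρ(v₁² − v₂²) − ρgΔh.
P₂ = 398000 + ½·13500·(1.30² − 9.18²) − 13500·9.81·(−14.5) = 398000 + (-558000) − (-1920000) = 1760000 Pa.

1760 kPa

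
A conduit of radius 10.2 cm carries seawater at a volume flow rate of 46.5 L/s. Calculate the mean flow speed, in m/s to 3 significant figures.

1.42 m/s

Q = 46.5 L/s = 0.0465 m³/s.
v = Q/A = 0.0465 / 0.0327 = 1.42 m/s.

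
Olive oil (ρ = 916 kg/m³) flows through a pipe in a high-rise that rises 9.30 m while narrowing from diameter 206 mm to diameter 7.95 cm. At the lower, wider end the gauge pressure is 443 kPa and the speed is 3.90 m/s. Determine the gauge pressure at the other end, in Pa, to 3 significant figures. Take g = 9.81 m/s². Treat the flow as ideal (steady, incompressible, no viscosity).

Mass conservation (A₁v₁ = A₂v₂) gives v₂ = 3.90 × 333/49.6 = 26.2 m/s.
Applying Bernoulli between the two ends and solving for P₂: P₂ = P₁ + ½ρ(v₁² − v₂²) − ρgΔh.
P₂ = 443000 + ½·916·(3.90² − 26.2²) − 916·9.81·(+9.30) = 443000 + (-307000) − (83600) = 52300 Pa.

P₂ = 52300 Pa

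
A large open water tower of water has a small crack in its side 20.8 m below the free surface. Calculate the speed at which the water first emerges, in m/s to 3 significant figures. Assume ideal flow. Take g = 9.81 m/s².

v = 20.2 m/s

Bernoulli from surface to hole (P equal, v_surface ≈ 0): v = √(2gh) = √(2×9.81×20.8) = 20.2 m/s.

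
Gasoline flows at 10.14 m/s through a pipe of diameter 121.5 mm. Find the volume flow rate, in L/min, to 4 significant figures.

7054 L/min

Q = A·v = 0.01159 m² × 10.14 m/s = 0.1176 m³/s.
Converting: 0.1176 m³/s × 60000 = 7054 L/min.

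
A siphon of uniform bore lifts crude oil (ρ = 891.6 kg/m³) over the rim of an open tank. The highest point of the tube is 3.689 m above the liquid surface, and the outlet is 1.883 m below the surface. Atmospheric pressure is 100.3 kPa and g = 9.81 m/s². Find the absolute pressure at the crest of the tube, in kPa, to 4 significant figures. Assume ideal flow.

P_top ≈ 51.56 kPa

The outlet speed comes from Torricelli: v = √(2g·1.883) = 6.078 m/s.
The bore is uniform, so the speed at the crest is the same v. Bernoulli surface→crest: P_atm = P_top + ½ρv² + ρg·h_top.
P_top = 100300 − ½·891.6·6.078² − 891.6·9.81·3.689 = 51560 Pa.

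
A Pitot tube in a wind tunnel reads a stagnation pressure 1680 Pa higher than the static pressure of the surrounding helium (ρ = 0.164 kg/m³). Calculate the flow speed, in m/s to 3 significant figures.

v ≈ 143 m/s

At the stagnation point the flow is brought to rest, so Bernoulli gives P_stag − P_static = ½ρv².
v = √(2ΔP/ρ) = √(2·1680/0.164) = 143 m/s.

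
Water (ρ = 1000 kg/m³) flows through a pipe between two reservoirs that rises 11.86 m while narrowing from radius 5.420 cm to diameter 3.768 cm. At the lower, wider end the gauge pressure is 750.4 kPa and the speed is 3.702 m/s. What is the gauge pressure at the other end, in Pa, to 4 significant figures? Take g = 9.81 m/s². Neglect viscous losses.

P₂ ≈ 171500 Pa

Continuity gives A₁v₁ = A₂v₂, so v₂ = (92.29 cm²)/(11.15 cm²) × 3.702 m/s = 30.64 m/s.
Energy conservation along the streamline gives P₂ = P₁ − ½ρ(v₂² − v₁²) − ρg(h₂ − h₁).
P₂ = 750400 + ½·1000·(3.702² − 30.64²) − 1000·9.81·(+11.86) = 750400 + (-462500) − (116300) = 171500 Pa.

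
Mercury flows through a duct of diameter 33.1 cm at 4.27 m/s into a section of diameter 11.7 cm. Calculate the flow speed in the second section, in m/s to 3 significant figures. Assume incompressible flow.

Mass conservation (A₁v₁ = A₂v₂) gives v₂ = 4.27 × 860/108 = 34.2 m/s.

v₂ ≈ 34.2 m/s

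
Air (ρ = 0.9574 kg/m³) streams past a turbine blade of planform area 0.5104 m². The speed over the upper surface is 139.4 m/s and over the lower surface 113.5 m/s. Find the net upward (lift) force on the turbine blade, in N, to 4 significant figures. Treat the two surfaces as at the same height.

1600 N

The faster flow above has the lower pressure; Bernoulli (same height) gives ΔP = ½ρ(v_up² − v_low²).
ΔP = ½·0.9574·(139.4² − 113.5²) = 3136 Pa.
Lift = ΔP · A = 3136 × 0.5104 = 1600 N.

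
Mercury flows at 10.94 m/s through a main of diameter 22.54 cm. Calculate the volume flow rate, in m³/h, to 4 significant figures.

Q ≈ 1572 m³/h

Q = A·v = 0.03990 m² × 10.94 m/s = 0.4365 m³/s.
Converting: 0.4365 m³/s × 3600 = 1572 m³/h.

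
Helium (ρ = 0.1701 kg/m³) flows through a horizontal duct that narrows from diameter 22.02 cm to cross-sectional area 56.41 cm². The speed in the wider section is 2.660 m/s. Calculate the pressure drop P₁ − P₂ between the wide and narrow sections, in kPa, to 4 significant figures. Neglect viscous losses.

ΔP = 0.02682 kPa

By continuity, v₂ = v₁·A₁/A₂ = 2.660·(380.8/56.41) = 17.96 m/s.
The pipe is horizontal, so Bernoulli reduces to P₁ + ½ρv₁² = P₂ + ½ρv₂².
P₁ − P₂ = ½·0.1701·(17.96² − 2.660²) = ½·0.1701·315.4 = 26.82 Pa.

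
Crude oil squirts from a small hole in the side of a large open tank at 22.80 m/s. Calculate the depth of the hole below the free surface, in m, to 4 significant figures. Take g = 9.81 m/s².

h ≈ 26.50 m

For a small hole in a large open tank, ½v² = gh, giving h = v²/(2g).
h = 22.80²/(2·9.81) = 519.8/19.62 = 26.50 m.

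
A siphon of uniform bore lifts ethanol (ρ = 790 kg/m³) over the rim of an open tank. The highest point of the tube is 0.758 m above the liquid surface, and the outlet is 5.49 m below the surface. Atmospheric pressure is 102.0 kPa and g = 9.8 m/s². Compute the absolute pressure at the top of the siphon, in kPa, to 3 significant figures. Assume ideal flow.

P_top = 53.6 kPa

The outlet speed comes from Torricelli: v = √(2g·5.49) = 10.4 m/s.
Continuity keeps v the same throughout the tube; from surface to crest, P_atm + 0 = P_top + ½ρv² + ρg·h_top.
P_top = 102000 − ½·790·10.4² − 790·9.8·0.758 = 53600 Pa.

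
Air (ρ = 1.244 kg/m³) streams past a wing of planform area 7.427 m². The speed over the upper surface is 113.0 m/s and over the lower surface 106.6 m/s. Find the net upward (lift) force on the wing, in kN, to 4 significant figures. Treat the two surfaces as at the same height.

From P + ½ρv² = const at equal height, P_low − P_up = ½ρ(v_up² − v_low²).
ΔP = ½·1.244·(113.0² − 106.6²) = 874.2 Pa.
Lift = ΔP · A = 874.2 × 7.427 = 6493 N.

6.493 kN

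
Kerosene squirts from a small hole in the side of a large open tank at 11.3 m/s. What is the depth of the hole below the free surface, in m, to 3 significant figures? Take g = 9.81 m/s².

Torricelli: v = √(2gh), so h = v²/(2g).
h = 11.3²/(2·9.81) = 128/19.62 = 6.51 m.

h ≈ 6.51 m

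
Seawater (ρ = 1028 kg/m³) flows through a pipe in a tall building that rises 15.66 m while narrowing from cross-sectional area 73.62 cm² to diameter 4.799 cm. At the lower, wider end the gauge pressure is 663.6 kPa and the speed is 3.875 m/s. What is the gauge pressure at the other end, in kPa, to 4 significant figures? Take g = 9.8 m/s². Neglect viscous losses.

385.7 kPa

By continuity, v₂ = v₁·A₁/A₂ = 3.875·(73.62/18.09) = 15.77 m/s.
Applying Bernoulli between the two ends and solving for P₂: P₂ = P₁ + ½ρ(v₁² − v₂²) − ρgΔh.
P₂ = 663600 + ½·1028·(3.875² − 15.77²) − 1028·9.8·(+15.66) = 663600 + (-120100) − (157800) = 385700 Pa.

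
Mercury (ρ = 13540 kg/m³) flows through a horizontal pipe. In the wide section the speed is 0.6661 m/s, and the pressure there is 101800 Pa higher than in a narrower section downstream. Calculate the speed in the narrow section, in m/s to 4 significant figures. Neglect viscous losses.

v₂ = 3.935 m/s

Along the level pipe P + ½ρv² is conserved, hence v₂² = v₁² + 2(P₁ − P₂)/ρ.
v₂ = √(0.6661² + 2·101800/13540) = √(0.4437 + 15.04) = 3.935 m/s.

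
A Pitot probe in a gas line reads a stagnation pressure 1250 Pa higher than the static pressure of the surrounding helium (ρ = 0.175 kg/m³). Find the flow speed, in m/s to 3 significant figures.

v ≈ 120 m/s

Bernoulli between the free stream and the stagnation point: ½ρv² = P_stag − P_static.
v = √(2ΔP/ρ) = √(2·1250/0.175) = 120 m/s.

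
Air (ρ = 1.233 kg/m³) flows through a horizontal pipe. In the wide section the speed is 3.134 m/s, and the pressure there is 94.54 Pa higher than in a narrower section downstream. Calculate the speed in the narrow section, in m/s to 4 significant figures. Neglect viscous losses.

Along the level pipe P + ½ρv² is conserved, hence v₂² = v₁² + 2(P₁ − P₂)/ρ.
v₂ = √(3.134² + 2·94.54/1.233) = √(9.822 + 153.3) = 12.77 m/s.

v₂ ≈ 12.77 m/s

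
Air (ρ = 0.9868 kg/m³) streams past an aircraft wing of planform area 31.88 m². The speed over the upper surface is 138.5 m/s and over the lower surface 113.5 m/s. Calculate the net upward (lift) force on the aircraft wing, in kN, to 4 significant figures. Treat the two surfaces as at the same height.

F = 99.10 kN

With equal heights on the two surfaces, Bernoulli gives P_lower − P_upper = ½ρ(v_upper² − v_lower²).
ΔP = ½·0.9868·(138.5² − 113.5²) = 3108 Pa.
Lift = ΔP · A = 3108 × 31.88 = 99100 N.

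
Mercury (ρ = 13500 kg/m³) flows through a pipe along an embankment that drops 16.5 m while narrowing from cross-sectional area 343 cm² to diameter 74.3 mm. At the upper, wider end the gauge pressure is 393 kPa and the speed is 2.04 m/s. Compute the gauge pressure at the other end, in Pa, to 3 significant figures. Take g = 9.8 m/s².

The volume flow rate is constant, so v₂ = (A₁/A₂)v₁ = (343/43.4)·2.04 = 16.1 m/s.
Bernoulli: P₁ + ½ρv₁² + ρg h₁ = P₂ + ½ρv₂² + ρg h₂, so P₂ = P₁ + ½ρ(v₁² − v₂²) − ρg(h₂ − h₁).
P₂ = 393000 + ½·13500·(2.04² − 16.1²) − 13500·9.8·(−16.5) = 393000 + (-1730000) − (-2180000) = 846000 Pa.

846000 Pa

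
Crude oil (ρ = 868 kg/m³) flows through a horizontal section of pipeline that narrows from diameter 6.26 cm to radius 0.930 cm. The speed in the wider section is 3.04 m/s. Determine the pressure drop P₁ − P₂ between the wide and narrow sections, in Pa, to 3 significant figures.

511000 Pa

Mass conservation (A₁v₁ = A₂v₂) gives v₂ = 3.04 × 30.8/2.72 = 34.4 m/s.
Bernoulli (h₁ = h₂): P₁ − P₂ = ½ρ(v₂² − v₁²).
P₁ − P₂ = ½·868·(34.4² − 3.04²) = ½·868·1180 = 511000 Pa.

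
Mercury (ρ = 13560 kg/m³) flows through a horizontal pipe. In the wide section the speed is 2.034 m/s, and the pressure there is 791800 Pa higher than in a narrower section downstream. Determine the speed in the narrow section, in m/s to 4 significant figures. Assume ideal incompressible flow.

11.00 m/s

Horizontal Bernoulli: P₁ + ½ρv₁² = P₂ + ½ρv₂², so v₂² = v₁² + 2(P₁ − P₂)/ρ.
v₂ = √(2.034² + 2·791800/13560) = √(4.137 + 116.8) = 11.00 m/s.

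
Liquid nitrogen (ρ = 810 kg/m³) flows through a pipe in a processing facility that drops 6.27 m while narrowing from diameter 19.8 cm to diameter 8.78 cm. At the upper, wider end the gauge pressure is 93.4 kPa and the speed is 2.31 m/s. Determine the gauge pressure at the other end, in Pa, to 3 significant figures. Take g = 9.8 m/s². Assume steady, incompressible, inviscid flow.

The volume flow rate is constant, so v₂ = (A₁/A₂)v₁ = (308/60.5)·2.31 = 11.7 m/s.
Energy conservation along the streamline gives P₂ = P₁ − ½ρ(v₂² − v₁²) − ρg(h₂ − h₁).
P₂ = 93400 + ½·810·(2.31² − 11.7²) − 810·9.8·(−6.27) = 93400 + (-53700) − (-49800) = 89400 Pa.

89400 Pa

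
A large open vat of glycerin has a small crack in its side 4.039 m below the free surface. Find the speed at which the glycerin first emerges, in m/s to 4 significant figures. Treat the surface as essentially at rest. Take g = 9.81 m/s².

v ≈ 8.902 m/s

With the surface at rest and both surface and jet at atmospheric pressure, Bernoulli gives ρg h = ½ρv², so v = √(2gh) = √(2·9.81·4.039) = 8.902 m/s.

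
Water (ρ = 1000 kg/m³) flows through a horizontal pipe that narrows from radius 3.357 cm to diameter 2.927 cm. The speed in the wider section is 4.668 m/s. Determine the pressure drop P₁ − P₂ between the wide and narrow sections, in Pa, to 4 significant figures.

Mass conservation (A₁v₁ = A₂v₂) gives v₂ = 4.668 × 35.40/6.729 = 24.56 m/s.
The pipe is horizontal, so Bernoulli reduces to P₁ + ½ρv₁² = P₂ + ½ρv₂².
P₁ − P₂ = ½·1000·(24.56² − 4.668²) = ½·1000·581.5 = 290700 Pa.

ΔP ≈ 290700 Pa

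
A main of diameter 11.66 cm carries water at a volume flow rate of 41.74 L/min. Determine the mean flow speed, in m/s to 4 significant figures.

Q = 41.74 L/min = 0.0006957 m³/s.
v = Q/A = 0.0006957 / 0.01068 = 0.06515 m/s.

0.06515 m/s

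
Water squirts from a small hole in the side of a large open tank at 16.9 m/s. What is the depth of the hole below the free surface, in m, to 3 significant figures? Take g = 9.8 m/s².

h = 14.6 m

Inverting v = √(2gh) gives h = v² / 2g.
h = 16.9²/(2·9.8) = 286/19.60 = 14.6 m.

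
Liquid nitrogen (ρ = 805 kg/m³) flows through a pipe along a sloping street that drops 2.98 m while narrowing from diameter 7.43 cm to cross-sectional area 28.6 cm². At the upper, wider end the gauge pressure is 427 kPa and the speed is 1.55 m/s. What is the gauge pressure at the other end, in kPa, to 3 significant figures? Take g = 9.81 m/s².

Mass conservation (A₁v₁ = A₂v₂) gives v₂ = 1.55 × 43.4/28.6 = 2.35 m/s.
Applying Bernoulli between the two ends and solving for P₂: P₂ = P₁ + ½ρ(v₁² − v₂²) − ρgΔh.
P₂ = 427000 + ½·805·(1.55² − 2.35²) − 805·9.81·(−2.98) = 427000 + (-1260) − (-23500) = 449000 Pa.

P₂ ≈ 449 kPa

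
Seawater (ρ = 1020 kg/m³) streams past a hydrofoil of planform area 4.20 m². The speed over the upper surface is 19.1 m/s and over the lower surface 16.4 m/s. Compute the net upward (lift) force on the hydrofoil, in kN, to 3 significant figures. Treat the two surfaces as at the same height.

205 kN

With equal heights on the two surfaces, Bernoulli gives P_lower − P_upper = ½ρ(v_upper² − v_lower²).
ΔP = ½·1020·(19.1² − 16.4²) = 48900 Pa.
Lift = ΔP · A = 48900 × 4.20 = 205000 N.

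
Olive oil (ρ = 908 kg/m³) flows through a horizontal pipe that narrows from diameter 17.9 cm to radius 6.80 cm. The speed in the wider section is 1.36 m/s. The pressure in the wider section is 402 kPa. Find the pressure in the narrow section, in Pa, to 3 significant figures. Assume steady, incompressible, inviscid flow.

P₂ ≈ 400000 Pa

Continuity gives A₁v₁ = A₂v₂, so v₂ = (252 cm²)/(145 cm²) × 1.36 m/s = 2.36 m/s.
Along the horizontal streamline, P + ½ρv² is constant.
P₂ = P₁ − ½ρ(v₂² − v₁²) = 402000 − ½·908·(2.36² − 1.36²) = 402000 − 1680 = 400000 Pa.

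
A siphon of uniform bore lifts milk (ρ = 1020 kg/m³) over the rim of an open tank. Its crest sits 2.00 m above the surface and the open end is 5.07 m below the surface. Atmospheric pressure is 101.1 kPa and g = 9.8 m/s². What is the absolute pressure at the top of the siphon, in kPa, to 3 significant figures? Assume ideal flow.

From the surface to the outlet (both open to atmosphere, surface at rest): v = √(2g·h_out) = √(2·9.8·5.07) = 9.97 m/s.
The bore is uniform, so the speed at the crest is the same v. Bernoulli surface→crest: P_atm = P_top + ½ρv² + ρg·h_top.
P_top = 101100 − ½·1020·9.97² − 1020·9.8·2.00 = 30400 Pa.

P_top ≈ 30.4 kPa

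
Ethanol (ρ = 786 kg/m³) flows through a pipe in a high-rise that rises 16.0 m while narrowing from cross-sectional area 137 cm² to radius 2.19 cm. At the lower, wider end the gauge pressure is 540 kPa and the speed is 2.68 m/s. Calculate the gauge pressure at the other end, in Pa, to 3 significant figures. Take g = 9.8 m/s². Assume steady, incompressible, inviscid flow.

By continuity, v₂ = v₁·A₁/A₂ = 2.68·(137/15.1) = 24.4 m/s.
Energy conservation along the streamline gives P₂ = P₁ − ½ρ(v₂² − v₁²) − ρg(h₂ − h₁).
P₂ = 540000 + ½·786·(2.68² − 24.4²) − 786·9.8·(+16.0) = 540000 + (-231000) − (123000) = 186000 Pa.

P₂ = 186000 Pa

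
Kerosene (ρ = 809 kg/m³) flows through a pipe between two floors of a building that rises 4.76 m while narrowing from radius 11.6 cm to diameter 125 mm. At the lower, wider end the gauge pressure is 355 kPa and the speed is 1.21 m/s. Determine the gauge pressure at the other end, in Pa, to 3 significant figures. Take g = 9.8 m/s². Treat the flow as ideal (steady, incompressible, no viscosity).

By continuity, v₂ = v₁·A₁/A₂ = 1.21·(423/123) = 4.17 m/s.
Bernoulli: P₁ + ½ρv₁² + ρg h₁ = P₂ + ½ρv₂² + ρg h₂, so P₂ = P₁ + ½ρ(v₁² − v₂²) − ρg(h₂ − h₁).
P₂ = 355000 + ½·809·(1.21² − 4.17²) − 809·9.8·(+4.76) = 355000 + (-6440) − (37700) = 311000 Pa.

P₂ = 311000 Pa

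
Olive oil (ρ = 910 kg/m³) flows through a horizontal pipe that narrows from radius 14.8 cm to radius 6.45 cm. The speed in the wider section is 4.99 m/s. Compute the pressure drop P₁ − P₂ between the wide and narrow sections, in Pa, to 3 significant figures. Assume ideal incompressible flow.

ΔP ≈ 303000 Pa

The volume flow rate is constant, so v₂ = (A₁/A₂)v₁ = (688/131)·4.99 = 26.3 m/s.
The pipe is horizontal, so Bernoulli reduces to P₁ + ½ρv₁² = P₂ + ½ρv₂².
P₁ − P₂ = ½·910·(26.3² − 4.99²) = ½·910·665 = 303000 Pa.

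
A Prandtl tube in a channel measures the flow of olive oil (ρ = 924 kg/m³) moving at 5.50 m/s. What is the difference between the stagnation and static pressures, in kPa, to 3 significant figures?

ΔP ≈ 14.0 kPa

At the stagnation point the flow is brought to rest, so Bernoulli gives P_stag − P_static = ½ρv².
ΔP = ½·924·5.50² = 14000 Pa.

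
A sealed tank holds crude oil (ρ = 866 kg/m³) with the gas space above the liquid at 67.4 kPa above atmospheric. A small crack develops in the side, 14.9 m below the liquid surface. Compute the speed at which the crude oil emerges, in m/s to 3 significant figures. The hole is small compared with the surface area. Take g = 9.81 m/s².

Take point 1 at the surface (v₁ ≈ 0) and point 2 at the hole (at atmospheric pressure). Bernoulli: P₁ + ρg h = P_atm + ½ρv₂².
With P₁ − P_atm = 67400 Pa, v₂ = √(2gh + 2ΔP/ρ) = √(2·9.81·14.9 + 2·67400/866) = 21.2 m/s.

v ≈ 21.2 m/s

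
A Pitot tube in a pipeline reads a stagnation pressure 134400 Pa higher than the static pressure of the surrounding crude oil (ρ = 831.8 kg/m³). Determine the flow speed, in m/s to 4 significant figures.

17.98 m/s

Bernoulli between the free stream and the stagnation point: ½ρv² = P_stag − P_static.
v = √(2ΔP/ρ) = √(2·134400/831.8) = 17.98 m/s.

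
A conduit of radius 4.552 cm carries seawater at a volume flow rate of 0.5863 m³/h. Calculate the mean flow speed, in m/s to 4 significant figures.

Q = 0.5863 m³/h = 0.0001629 m³/s.
v = Q/A = 0.0001629 / 0.006510 = 0.02502 m/s.

v ≈ 0.02502 m/s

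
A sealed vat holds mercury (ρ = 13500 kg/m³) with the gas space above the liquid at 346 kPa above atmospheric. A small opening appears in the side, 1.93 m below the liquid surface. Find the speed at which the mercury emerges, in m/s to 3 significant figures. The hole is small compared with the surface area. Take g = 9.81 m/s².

Take point 1 at the surface (v₁ ≈ 0) and point 2 at the hole (at atmospheric pressure). Bernoulli: P₁ + ρg h = P_atm + ½ρv₂².
With P₁ − P_atm = 346000 Pa, v₂ = √(2gh + 2ΔP/ρ) = √(2·9.81·1.93 + 2·346000/13500) = 9.44 m/s.

v ≈ 9.44 m/s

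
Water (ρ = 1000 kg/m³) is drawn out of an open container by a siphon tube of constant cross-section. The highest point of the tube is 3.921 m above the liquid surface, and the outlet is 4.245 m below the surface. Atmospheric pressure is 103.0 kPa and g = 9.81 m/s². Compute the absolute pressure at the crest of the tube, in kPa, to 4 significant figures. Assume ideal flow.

From the surface to the outlet (both open to atmosphere, surface at rest): v = √(2g·h_out) = √(2·9.81·4.245) = 9.126 m/s.
Continuity keeps v the same throughout the tube; from surface to crest, P_atm + 0 = P_top + ½ρv² + ρg·h_top.
P_top = 103000 − ½·1000·9.126² − 1000·9.81·3.921 = 22890 Pa.

22.89 kPa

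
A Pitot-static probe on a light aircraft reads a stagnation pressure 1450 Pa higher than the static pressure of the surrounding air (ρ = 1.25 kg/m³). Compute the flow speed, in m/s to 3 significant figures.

At the stagnation point the flow is brought to rest, so Bernoulli gives P_stag − P_static = ½ρv².
v = √(2ΔP/ρ) = √(2·1450/1.25) = 48.2 m/s.

v ≈ 48.2 m/s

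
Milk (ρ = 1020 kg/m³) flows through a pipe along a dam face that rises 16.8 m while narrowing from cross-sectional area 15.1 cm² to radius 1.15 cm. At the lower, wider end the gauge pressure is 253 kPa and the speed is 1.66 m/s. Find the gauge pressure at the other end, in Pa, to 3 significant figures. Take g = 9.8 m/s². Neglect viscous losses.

67900 Pa

Continuity gives A₁v₁ = A₂v₂, so v₂ = (15.1 cm²)/(4.15 cm²) × 1.66 m/s = 6.03 m/s.
Energy conservation along the streamline gives P₂ = P₁ − ½ρ(v₂² − v₁²) − ρg(h₂ − h₁).
P₂ = 253000 + ½·1020·(1.66² − 6.03²) − 1020·9.8·(+16.8) = 253000 + (-17200) − (168000) = 67900 Pa.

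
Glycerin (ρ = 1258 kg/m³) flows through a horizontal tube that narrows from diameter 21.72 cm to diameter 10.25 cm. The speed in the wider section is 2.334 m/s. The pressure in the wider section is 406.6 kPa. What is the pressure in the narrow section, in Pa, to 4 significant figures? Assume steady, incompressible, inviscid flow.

P₂ ≈ 340900 Pa

Mass conservation (A₁v₁ = A₂v₂) gives v₂ = 2.334 × 370.5/82.52 = 10.48 m/s.
With no height change, Bernoulli's equation is P₁ + ½ρv₁² = P₂ + ½ρv₂².
P₂ = P₁ − ½ρ(v₂² − v₁²) = 406600 − ½·1258·(10.48² − 2.334²) = 406600 − 65660 = 340900 Pa.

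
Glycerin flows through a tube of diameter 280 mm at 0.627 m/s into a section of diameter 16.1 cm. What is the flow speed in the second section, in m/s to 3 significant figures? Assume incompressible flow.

v₂ = 1.90 m/s

Continuity gives A₁v₁ = A₂v₂, so v₂ = (616 cm²)/(204 cm²) × 0.627 m/s = 1.90 m/s.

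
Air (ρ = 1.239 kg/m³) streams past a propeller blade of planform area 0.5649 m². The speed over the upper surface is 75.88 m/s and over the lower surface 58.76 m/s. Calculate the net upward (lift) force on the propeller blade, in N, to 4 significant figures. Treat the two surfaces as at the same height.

806.7 N

With equal heights on the two surfaces, Bernoulli gives P_lower − P_upper = ½ρ(v_upper² − v_lower²).
ΔP = ½·1.239·(75.88² − 58.76²) = 1428 Pa.
Lift = ΔP · A = 1428 × 0.5649 = 806.7 N.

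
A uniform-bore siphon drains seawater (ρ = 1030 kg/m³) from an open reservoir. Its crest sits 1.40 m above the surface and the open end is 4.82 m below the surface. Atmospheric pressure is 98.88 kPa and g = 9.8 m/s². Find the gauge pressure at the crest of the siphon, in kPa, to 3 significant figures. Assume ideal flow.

P_gauge ≈ -62.8 kPa

The outlet speed comes from Torricelli: v = √(2g·4.82) = 9.72 m/s.
Continuity keeps v the same throughout the tube; from surface to crest, P_atm + 0 = P_top + ½ρv² + ρg·h_top.
P_top = 98880 − ½·1030·9.72² − 1030·9.8·1.40 = 36100 Pa. So P_gauge = P_top − P_atm = -62800 Pa.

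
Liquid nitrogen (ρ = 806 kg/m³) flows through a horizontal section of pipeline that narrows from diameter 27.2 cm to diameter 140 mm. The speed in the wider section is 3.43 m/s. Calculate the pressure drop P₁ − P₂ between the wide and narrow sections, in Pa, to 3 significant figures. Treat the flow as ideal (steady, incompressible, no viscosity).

ΔP = 62800 Pa

Continuity gives A₁v₁ = A₂v₂, so v₂ = (581 cm²)/(154 cm²) × 3.43 m/s = 12.9 m/s.
The pipe is horizontal, so Bernoulli reduces to P₁ + ½ρv₁² = P₂ + ½ρv₂².
P₁ − P₂ = ½·806·(12.9² − 3.43²) = ½·806·156 = 62800 Pa.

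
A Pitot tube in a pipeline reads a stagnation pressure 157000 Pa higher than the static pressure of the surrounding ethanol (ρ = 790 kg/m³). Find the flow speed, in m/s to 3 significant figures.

v = 19.9 m/s

At the stagnation point the flow is brought to rest, so Bernoulli gives P_stag − P_static = ½ρv².
v = √(2ΔP/ρ) = √(2·157000/790) = 19.9 m/s.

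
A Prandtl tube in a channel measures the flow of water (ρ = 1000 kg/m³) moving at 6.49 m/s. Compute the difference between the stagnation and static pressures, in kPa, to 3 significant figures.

At the stagnation point the flow is brought to rest, so Bernoulli gives P_stag − P_static = ½ρv².
ΔP = ½·1000·6.49² = 21100 Pa.

ΔP = 21.1 kPa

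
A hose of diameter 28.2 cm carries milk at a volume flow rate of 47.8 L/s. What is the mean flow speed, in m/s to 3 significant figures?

v ≈ 0.765 m/s

Q = 47.8 L/s = 0.0478 m³/s.
v = Q/A = 0.0478 / 0.0625 = 0.765 m/s.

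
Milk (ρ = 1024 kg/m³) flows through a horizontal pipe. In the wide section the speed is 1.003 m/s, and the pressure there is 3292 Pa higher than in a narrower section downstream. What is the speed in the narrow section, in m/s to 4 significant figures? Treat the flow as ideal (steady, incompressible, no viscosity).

2.727 m/s

With h₁ = h₂, rearranging Bernoulli gives v₂ = √(v₁² + 2ΔP/ρ).
v₂ = √(1.003² + 2·3292/1024) = √(1.006 + 6.430) = 2.727 m/s.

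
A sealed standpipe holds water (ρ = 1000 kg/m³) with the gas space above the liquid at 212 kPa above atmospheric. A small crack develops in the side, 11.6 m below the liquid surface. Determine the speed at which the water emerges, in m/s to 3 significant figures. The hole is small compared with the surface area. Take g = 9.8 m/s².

Take point 1 at the surface (v₁ ≈ 0) and point 2 at the hole (at atmospheric pressure). Bernoulli: P₁ + ρg h = P_atm + ½ρv₂².
With P₁ − P_atm = 212000 Pa, v₂ = √(2gh + 2ΔP/ρ) = √(2·9.8·11.6 + 2·212000/1000) = 25.5 m/s.

25.5 m/s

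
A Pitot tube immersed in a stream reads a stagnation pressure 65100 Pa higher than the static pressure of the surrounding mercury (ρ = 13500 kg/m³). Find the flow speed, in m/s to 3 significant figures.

At the stagnation point the flow is brought to rest, so Bernoulli gives P_stag − P_static = ½ρv².
v = √(2ΔP/ρ) = √(2·65100/13500) = 3.11 m/s.

v ≈ 3.11 m/s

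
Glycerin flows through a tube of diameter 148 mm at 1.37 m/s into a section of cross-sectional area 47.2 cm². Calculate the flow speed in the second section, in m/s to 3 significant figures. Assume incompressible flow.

The volume flow rate is constant, so v₂ = (A₁/A₂)v₁ = (172/47.2)·1.37 = 4.99 m/s.

v₂ ≈ 4.99 m/s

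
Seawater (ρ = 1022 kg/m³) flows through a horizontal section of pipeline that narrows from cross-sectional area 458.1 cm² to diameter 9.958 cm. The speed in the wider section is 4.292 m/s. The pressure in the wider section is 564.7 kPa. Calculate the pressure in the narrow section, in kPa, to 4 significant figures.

P₂ ≈ 248.4 kPa

The volume flow rate is constant, so v₂ = (A₁/A₂)v₁ = (458.1/77.88)·4.292 = 25.25 m/s.
Along the horizontal streamline, P + ½ρv² is constant.
P₂ = P₁ − ½ρ(v₂² − v₁²) = 564700 − ½·1022·(25.25² − 4.292²) = 564700 − 316300 = 248400 Pa.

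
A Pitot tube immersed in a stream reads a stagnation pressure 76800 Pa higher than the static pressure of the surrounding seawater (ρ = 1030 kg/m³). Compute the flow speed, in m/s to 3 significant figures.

v = 12.2 m/s

At the stagnation point the flow is brought to rest, so Bernoulli gives P_stag − P_static = ½ρv².
v = √(2ΔP/ρ) = √(2·76800/1030) = 12.2 m/s.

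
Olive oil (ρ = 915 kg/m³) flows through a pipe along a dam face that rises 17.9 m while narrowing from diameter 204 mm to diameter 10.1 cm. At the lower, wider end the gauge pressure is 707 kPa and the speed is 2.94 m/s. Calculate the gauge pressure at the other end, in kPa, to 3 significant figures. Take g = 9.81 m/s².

P₂ ≈ 484 kPa

By continuity, v₂ = v₁·A₁/A₂ = 2.94·(327/80.1) = 12.0 m/s.
Bernoulli: P₁ + ½ρv₁² + ρg h₁ = P₂ + ½ρv₂² + ρg h₂, so P₂ = P₁ + ½ρ(v₁² − v₂²) − ρg(h₂ − h₁).
P₂ = 707000 + ½·915·(2.94² − 12.0²) − 915·9.81·(+17.9) = 707000 + (-61900) − (161000) = 484000 Pa.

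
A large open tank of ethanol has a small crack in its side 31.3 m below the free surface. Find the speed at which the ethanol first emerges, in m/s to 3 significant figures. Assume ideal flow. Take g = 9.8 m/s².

v ≈ 24.8 m/s

Bernoulli from surface to hole (P equal, v_surface ≈ 0): v = √(2gh) = √(2×9.8×31.3) = 24.8 m/s.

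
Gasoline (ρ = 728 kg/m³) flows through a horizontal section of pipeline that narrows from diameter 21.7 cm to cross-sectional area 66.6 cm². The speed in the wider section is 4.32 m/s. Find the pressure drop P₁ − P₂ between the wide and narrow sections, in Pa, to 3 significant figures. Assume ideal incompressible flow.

203000 Pa

The volume flow rate is constant, so v₂ = (A₁/A₂)v₁ = (370/66.6)·4.32 = 24.0 m/s.
Along the horizontal streamline, P + ½ρv² is constant.
P₁ − P₂ = ½·728·(24.0² − 4.32²) = ½·728·557 = 203000 Pa.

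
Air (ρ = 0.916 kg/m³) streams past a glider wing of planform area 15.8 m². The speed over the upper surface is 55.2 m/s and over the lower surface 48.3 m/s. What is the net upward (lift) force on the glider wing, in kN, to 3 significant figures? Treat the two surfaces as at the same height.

With equal heights on the two surfaces, Bernoulli gives P_lower − P_upper = ½ρ(v_upper² − v_lower²).
ΔP = ½·0.916·(55.2² − 48.3²) = 327 Pa.
Lift = ΔP · A = 327 × 15.8 = 5170 N.

5.17 kN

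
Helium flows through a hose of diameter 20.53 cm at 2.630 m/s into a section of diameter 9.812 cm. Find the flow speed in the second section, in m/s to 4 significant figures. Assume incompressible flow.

By continuity, v₂ = v₁·A₁/A₂ = 2.630·(331.0/75.61) = 11.51 m/s.

v₂ ≈ 11.51 m/s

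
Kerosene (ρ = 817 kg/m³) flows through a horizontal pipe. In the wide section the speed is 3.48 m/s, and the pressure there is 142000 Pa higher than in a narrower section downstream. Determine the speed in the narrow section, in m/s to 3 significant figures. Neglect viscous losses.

With h₁ = h₂, rearranging Bernoulli gives v₂ = √(v₁² + 2ΔP/ρ).
v₂ = √(3.48² + 2·142000/817) = √(12.1 + 348) = 19.0 m/s.

v₂ ≈ 19.0 m/s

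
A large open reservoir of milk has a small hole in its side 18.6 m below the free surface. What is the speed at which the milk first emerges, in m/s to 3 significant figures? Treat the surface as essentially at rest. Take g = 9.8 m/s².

v ≈ 19.1 m/s

The surface is effectively still and both ends are open, so ½v² = gh and v = √(2·9.8·18.6) = 19.1 m/s.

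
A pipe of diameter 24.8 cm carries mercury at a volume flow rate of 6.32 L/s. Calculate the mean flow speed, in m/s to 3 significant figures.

Q = 6.32 L/s = 0.00632 m³/s.
v = Q/A = 0.00632 / 0.0483 = 0.131 m/s.

0.131 m/s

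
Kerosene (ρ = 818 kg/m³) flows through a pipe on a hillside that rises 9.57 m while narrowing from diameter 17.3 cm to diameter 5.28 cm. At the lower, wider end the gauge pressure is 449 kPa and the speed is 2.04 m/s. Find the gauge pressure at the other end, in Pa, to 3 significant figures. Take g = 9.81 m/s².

The volume flow rate is constant, so v₂ = (A₁/A₂)v₁ = (235/21.9)·2.04 = 21.9 m/s.
Energy conservation along the streamline gives P₂ = P₁ − ½ρ(v₂² − v₁²) − ρg(h₂ − h₁).
P₂ = 449000 + ½·818·(2.04² − 21.9²) − 818·9.81·(+9.57) = 449000 + (-194000) − (76800) = 178000 Pa.

P₂ ≈ 178000 Pa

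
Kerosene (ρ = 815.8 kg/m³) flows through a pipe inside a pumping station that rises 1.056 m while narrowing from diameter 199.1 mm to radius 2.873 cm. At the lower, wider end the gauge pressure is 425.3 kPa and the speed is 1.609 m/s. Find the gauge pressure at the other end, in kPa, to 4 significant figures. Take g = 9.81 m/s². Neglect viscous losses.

P₂ ≈ 265.7 kPa

By continuity, v₂ = v₁·A₁/A₂ = 1.609·(311.3/25.93) = 19.32 m/s.
Bernoulli: P₁ + ½ρv₁² + ρg h₁ = P₂ + ½ρv₂² + ρg h₂, so P₂ = P₁ + ½ρ(v₁² − v₂²) − ρg(h₂ − h₁).
P₂ = 425300 + ½·815.8·(1.609² − 19.32²) − 815.8·9.81·(+1.056) = 425300 + (-151200) − (8451) = 265700 Pa.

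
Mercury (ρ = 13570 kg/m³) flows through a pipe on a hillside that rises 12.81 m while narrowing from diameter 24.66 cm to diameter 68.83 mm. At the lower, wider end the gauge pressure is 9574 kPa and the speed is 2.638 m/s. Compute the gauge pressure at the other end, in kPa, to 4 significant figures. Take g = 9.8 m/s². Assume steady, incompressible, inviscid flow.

P₂ = 138.0 kPa

Continuity gives A₁v₁ = A₂v₂, so v₂ = (477.6 cm²)/(37.21 cm²) × 2.638 m/s = 33.86 m/s.
Bernoulli: P₁ + ½ρv₁² + ρg h₁ = P₂ + ½ρv₂² + ρg h₂, so P₂ = P₁ + ½ρ(v₁² − v₂²) − ρg(h₂ − h₁).
P₂ = 9574000 + ½·13570·(2.638² − 33.86²) − 13570·9.8·(+12.81) = 9574000 + (-7732000) − (1704000) = 138000 Pa.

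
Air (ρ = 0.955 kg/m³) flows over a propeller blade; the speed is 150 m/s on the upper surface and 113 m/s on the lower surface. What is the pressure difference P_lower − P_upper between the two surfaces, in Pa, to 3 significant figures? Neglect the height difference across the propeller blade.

Bernoulli (same height): P_lower − P_upper = ½ρ(v_upper² − v_lower²).
ΔP = ½·0.955·(150² − 113²) = 4650 Pa.

4650 Pa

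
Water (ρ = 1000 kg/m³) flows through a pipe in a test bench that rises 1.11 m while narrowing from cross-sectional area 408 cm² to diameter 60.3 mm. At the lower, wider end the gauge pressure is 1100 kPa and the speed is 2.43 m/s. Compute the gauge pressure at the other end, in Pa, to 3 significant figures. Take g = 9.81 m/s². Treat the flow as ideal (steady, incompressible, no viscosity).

Continuity gives A₁v₁ = A₂v₂, so v₂ = (408 cm²)/(28.6 cm²) × 2.43 m/s = 34.7 m/s.
Applying Bernoulli between the two ends and solving for P₂: P₂ = P₁ + ½ρ(v₁² − v₂²) − ρgΔh.
P₂ = 1100000 + ½·1000·(2.43² − 34.7²) − 1000·9.81·(+1.11) = 1100000 + (-600000) − (10900) = 489000 Pa.

P₂ ≈ 489000 Pa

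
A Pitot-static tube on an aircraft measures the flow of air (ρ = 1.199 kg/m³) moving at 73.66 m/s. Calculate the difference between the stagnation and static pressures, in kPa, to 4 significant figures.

At the stagnation point the flow is brought to rest, so Bernoulli gives P_stag − P_static = ½ρv².
ΔP = ½·1.199·73.66² = 3253 Pa.

ΔP = 3.253 kPa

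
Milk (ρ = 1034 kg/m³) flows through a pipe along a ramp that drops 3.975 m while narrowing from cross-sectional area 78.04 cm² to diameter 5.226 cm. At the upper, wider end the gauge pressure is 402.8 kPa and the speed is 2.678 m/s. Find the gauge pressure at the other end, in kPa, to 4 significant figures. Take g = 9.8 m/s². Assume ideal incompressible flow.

P₂ ≈ 397.7 kPa

Continuity gives A₁v₁ = A₂v₂, so v₂ = (78.04 cm²)/(21.45 cm²) × 2.678 m/s = 9.743 m/s.
Bernoulli: P₁ + ½ρv₁² + ρg h₁ = P₂ + ½ρv₂² + ρg h₂, so P₂ = P₁ + ½ρ(v₁² − v₂²) − ρg(h₂ − h₁).
P₂ = 402800 + ½·1034·(2.678² − 9.743²) − 1034·9.8·(−3.975) = 402800 + (-45370) − (-40280) = 397700 Pa.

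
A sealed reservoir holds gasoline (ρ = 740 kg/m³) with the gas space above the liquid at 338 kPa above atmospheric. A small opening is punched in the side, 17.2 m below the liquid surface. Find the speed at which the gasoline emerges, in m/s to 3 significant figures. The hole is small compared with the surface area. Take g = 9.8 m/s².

v = 35.4 m/s

Take point 1 at the surface (v₁ ≈ 0) and point 2 at the hole (at atmospheric pressure). Bernoulli: P₁ + ρg h = P_atm + ½ρv₂².
With P₁ − P_atm = 338000 Pa, v₂ = √(2gh + 2ΔP/ρ) = √(2·9.8·17.2 + 2·338000/740) = 35.4 m/s.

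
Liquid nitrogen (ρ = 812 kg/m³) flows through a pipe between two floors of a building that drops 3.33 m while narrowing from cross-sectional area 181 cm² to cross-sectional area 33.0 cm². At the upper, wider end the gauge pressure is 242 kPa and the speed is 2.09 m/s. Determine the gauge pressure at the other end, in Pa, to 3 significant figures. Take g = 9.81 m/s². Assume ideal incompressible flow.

P₂ ≈ 217000 Pa

The volume flow rate is constant, so v₂ = (A₁/A₂)v₁ = (181/33.0)·2.09 = 11.5 m/s.
Bernoulli: P₁ + ½ρv₁² + ρg h₁ = P₂ + ½ρv₂² + ρg h₂, so P₂ = P₁ + ½ρ(v₁² − v₂²) − ρg(h₂ − h₁).
P₂ = 242000 + ½·812·(2.09² − 11.5²) − 812·9.81·(−3.33) = 242000 + (-51600) − (-26500) = 217000 Pa.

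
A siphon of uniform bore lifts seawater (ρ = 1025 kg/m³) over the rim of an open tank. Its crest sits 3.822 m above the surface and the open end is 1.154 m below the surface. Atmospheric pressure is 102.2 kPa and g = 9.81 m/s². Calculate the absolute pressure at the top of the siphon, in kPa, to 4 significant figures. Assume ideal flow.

P_top = 52.17 kPa

Bernoulli surface→outlet gives ½v² = g·h_out, so v = √(2·9.81·1.154) = 4.758 m/s.
The bore is uniform, so the speed at the crest is the same v. Bernoulli surface→crest: P_atm = P_top + ½ρv² + ρg·h_top.
P_top = 102200 − ½·1025·4.758² − 1025·9.81·3.822 = 52170 Pa.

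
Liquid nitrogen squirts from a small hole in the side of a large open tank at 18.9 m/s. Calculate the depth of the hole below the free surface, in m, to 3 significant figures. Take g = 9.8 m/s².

Torricelli: v = √(2gh), so h = v²/(2g).
h = 18.9²/(2·9.8) = 357/19.60 = 18.2 m.

18.2 m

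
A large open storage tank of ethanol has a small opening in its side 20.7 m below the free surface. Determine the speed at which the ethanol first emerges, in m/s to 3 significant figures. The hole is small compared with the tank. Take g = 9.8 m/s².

The surface is effectively still and both ends are open, so ½v² = gh and v = √(2·9.8·20.7) = 20.1 m/s.

v = 20.1 m/s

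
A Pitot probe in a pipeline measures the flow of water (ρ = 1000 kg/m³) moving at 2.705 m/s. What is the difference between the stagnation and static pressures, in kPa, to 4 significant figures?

The dynamic pressure equals the rise in static pressure at the stagnation point: ΔP = ½ρv².
ΔP = ½·1000·2.705² = 3659 Pa.

ΔP = 3.659 kPa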